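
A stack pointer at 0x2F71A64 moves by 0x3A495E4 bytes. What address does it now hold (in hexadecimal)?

0x69BB048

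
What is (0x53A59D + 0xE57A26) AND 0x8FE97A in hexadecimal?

Add column by column in base 16, right to left:
  D+6 = 3 carry 1
  9+2+1 = C
  5+A = F
  A+7 = 1 carry 1
  3+5+1 = 9
  5+E = 3 carry 1
  final carry 1
Sum = 0x1391FC3; now AND with 0x8FE97A:
  1&0=0, 3&8=0, 9&F=9, 1&E=0, F&9=9, C&7=4, 3&A=2

0x90942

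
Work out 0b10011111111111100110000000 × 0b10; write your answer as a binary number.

Multiply each base-2 digit by 2, carrying:
  0×2 = 0 → write 0
  0×2 = 0 → write 0
  0×2 = 0 → write 0
  0×2 = 0 → write 0
  0×2 = 0 → write 0
  0×2 = 0 → write 0
  0×2 = 0 → write 0
  1×2 = 2 → write 0 carry 1
  1×2+1 = 3 → write 1 carry 1
  0×2+1 = 1 → write 1
  0×2 = 0 → write 0
  1×2 = 2 → write 0 carry 1
  1×2+1 = 3 → write 1 carry 1
  1×2+1 = 3 → write 1 carry 1
  1×2+1 = 3 → write 1 carry 1
  1×2+1 = 3 → write 1 carry 1
  1×2+1 = 3 → write 1 carry 1
  1×2+1 = 3 → write 1 carry 1
  1×2+1 = 3 → write 1 carry 1
  1×2+1 = 3 → write 1 carry 1
  1×2+1 = 3 → write 1 carry 1
  1×2+1 = 3 → write 1 carry 1
  1×2+1 = 3 → write 1 carry 1
  0×2+1 = 1 → write 1
  0×2 = 0 → write 0
  1×2 = 2 → write 0 carry 1
  remaining carry: 1

0b100111111111111001100000000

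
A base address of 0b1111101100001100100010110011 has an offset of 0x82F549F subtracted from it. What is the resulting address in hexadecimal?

0x7817414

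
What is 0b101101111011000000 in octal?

0o557300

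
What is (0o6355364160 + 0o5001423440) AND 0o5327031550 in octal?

Add column by column in base 8, right to left:
  0+0 = 0
  6+4 = 2 carry 1
  1+4+1 = 6
  4+3 = 7
  6+2 = 0 carry 1
  3+4+1 = 0 carry 1
  5+1+1 = 7
  5+0 = 5
  3+0 = 3
  6+5 = 3 carry 1
  final carry 1
Sum = 0o13357007620; now AND with 0o5327031550:
  1&0=0, 3&5=1, 3&3=3, 5&2=0, 7&7=7, 0&0=0, 0&3=0, 7&1=1, 6&5=4, 2&5=0, 0&0=0

0o1307001400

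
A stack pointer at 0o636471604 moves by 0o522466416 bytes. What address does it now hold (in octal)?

Add column by column in base 8, right to left:
  4+6 = 2 carry 1
  0+1+1 = 2
  6+4 = 2 carry 1
  1+6+1 = 0 carry 1
  7+6+1 = 6 carry 1
  4+4+1 = 1 carry 1
  6+2+1 = 1 carry 1
  3+2+1 = 6
  6+5 = 3 carry 1
  final carry 1

0o1361160222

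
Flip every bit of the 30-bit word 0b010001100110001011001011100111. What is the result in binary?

0b101110011001110100110100011000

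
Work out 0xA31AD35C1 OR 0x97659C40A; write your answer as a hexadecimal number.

OR each hex digit independently (no carries):
  A|9=B, 3|7=7, 1|6=7, A|5=F, D|9=D, 3|C=F, 5|4=5, C|0=C, 1|A=B

0xB77FDF5CB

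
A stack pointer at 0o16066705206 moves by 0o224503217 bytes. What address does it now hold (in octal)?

0o16313410425

Add column by column in base 8, right to left:
  6+7 = 5 carry 1
  0+1+1 = 2
  2+2 = 4
  5+3 = 0 carry 1
  0+0+1 = 1
  7+5 = 4 carry 1
  6+4+1 = 3 carry 1
  6+2+1 = 1 carry 1
  0+2+1 = 3
  6+0 = 6
  1+0 = 1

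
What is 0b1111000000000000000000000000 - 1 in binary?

0b1110111111111111111111111111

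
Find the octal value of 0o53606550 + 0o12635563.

Add column by column in base 8, right to left:
  0+3 = 3
  5+6 = 3 carry 1
  5+5+1 = 3 carry 1
  6+5+1 = 4 carry 1
  0+3+1 = 4
  6+6 = 4 carry 1
  3+2+1 = 6
  5+1 = 6

0o66444333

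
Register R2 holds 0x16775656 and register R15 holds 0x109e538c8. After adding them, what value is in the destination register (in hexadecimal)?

0x1205c8f1e

Add column by column in base 16, right to left:
  6+8 = e
  5+c = 1 carry 1
  6+8+1 = f
  5+3 = 8
  7+5 = c
  7+e = 5 carry 1
  6+9+1 = 0 carry 1
  1+0+1 = 2
  0+1 = 1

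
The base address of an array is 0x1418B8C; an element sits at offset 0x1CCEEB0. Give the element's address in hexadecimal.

0x30E7A3C

Add column by column in base 16, right to left:
  C+0 = C
  8+B = 3 carry 1
  B+E+1 = A carry 1
  8+E+1 = 7 carry 1
  1+C+1 = E
  4+C = 0 carry 1
  1+1+1 = 3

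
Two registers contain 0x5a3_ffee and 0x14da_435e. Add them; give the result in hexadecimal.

Add column by column in base 16, right to left:
  e+e = c carry 1
  e+5+1 = 4 carry 1
  f+3+1 = 3 carry 1
  f+4+1 = 4 carry 1
  3+a+1 = e
  a+d = 7 carry 1
  5+4+1 = a
  0+1 = 1

0x1a7e434c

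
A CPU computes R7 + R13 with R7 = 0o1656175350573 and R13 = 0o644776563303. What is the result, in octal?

Add column by column in base 8, right to left:
  3+3 = 6
  7+0 = 7
  5+3 = 0 carry 1
  0+3+1 = 4
  5+6 = 3 carry 1
  3+5+1 = 1 carry 1
  5+6+1 = 4 carry 1
  7+7+1 = 7 carry 1
  1+7+1 = 1 carry 1
  6+4+1 = 3 carry 1
  5+4+1 = 2 carry 1
  6+6+1 = 5 carry 1
  1+0+1 = 2

0o2523174134076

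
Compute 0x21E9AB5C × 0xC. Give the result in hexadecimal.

0x196F40850

Multiply each base-16 digit by 12, carrying:
  C×12 = 144 → write 0 carry 9
  5×12+9 = 69 → write 5 carry 4
  B×12+4 = 136 → write 8 carry 8
  A×12+8 = 128 → write 0 carry 8
  9×12+8 = 116 → write 4 carry 7
  E×12+7 = 175 → write F carry 10
  1×12+10 = 22 → write 6 carry 1
  2×12+1 = 25 → write 9 carry 1
  remaining carry: 1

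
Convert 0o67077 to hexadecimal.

Each octal digit is 3 bits: 6=110 7=111 0=000 7=111 7=111.
Group the bits into nibbles: 0110 1110 0011 1111 → 6e3f.

0x6e3f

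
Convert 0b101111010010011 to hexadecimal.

0x5E93

Group the bits into nibbles: 0101 1110 1001 0011 → 5E93.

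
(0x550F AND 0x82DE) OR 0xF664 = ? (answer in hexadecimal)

0xF66E

0x550F AND 0x82DE = 0x000E.
Then OR with 0xF664.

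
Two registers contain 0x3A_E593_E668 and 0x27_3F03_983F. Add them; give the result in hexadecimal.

0x6224977EA7

Add column by column in base 16, right to left:
  8+F = 7 carry 1
  6+3+1 = A
  6+8 = E
  E+9 = 7 carry 1
  3+3+1 = 7
  9+0 = 9
  5+F = 4 carry 1
  E+3+1 = 2 carry 1
  A+7+1 = 2 carry 1
  3+2+1 = 6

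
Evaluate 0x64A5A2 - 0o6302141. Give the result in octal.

0x64A5A2 = 0o31122642 in octal.
Subtract column by column in base 8:
  2-1 → 1
  4-4 → 0
  6-1 → 5
  2-2 → 0
  2-0 → 2
  1-3 → 6 (borrow)
  1-6-1 → 2 (borrow)
  3-0-1 → 2

0o22620501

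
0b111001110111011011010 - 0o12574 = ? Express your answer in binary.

0b111001101100101011110

0o12574 = 0b1010101111100 in binary.
Subtract column by column in base 2:
  0-0 → 0
  1-0 → 1
  0-1 → 1 (borrow)
  1-1-1 → 1 (borrow)
  1-1-1 → 1 (borrow)
  0-1-1 → 0 (borrow)
  1-1-1 → 1 (borrow)
  1-0-1 → 0
  0-1 → 1 (borrow)
  1-0-1 → 0
  1-1 → 0
  1-0 → 1
  0-1 → 1 (borrow)
  1-0-1 → 0
  1-0 → 1
  1-0 → 1
  0-0 → 0
  0-0 → 0
  1-0 → 1
  1-0 → 1
  1-0 → 1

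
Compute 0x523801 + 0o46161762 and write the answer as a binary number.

0x523801 = 0b10100100011100000000001 in binary.
0o46161762 = 0b100110001110001111110010 in binary.
Add column by column in base 2, right to left:
  1+0 = 1
  0+1 = 1
  0+0 = 0
  0+0 = 0
  0+1 = 1
  0+1 = 1
  0+1 = 1
  0+1 = 1
  0+1 = 1
  0+1 = 1
  0+0 = 0
  1+0 = 1
  1+0 = 1
  1+1 = 0 carry 1
  0+1+1 = 0 carry 1
  0+1+1 = 0 carry 1
  0+0+1 = 1
  1+0 = 1
  0+0 = 0
  0+1 = 1
  1+1 = 0 carry 1
  0+0+1 = 1
  1+0 = 1
  0+1 = 1

0b111010110001101111110011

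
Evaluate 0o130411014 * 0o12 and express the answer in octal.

0o1565132170

Multiply each base-8 digit by 10, carrying:
  4×10 = 40 → write 0 carry 5
  1×10+5 = 15 → write 7 carry 1
  0×10+1 = 1 → write 1
  1×10 = 10 → write 2 carry 1
  1×10+1 = 11 → write 3 carry 1
  4×10+1 = 41 → write 1 carry 5
  0×10+5 = 5 → write 5
  3×10 = 30 → write 6 carry 3
  1×10+3 = 13 → write 5 carry 1
  remaining carry: 1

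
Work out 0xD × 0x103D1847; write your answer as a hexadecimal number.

Multiply each base-16 digit by 13, carrying:
  7×13 = 91 → write B carry 5
  4×13+5 = 57 → write 9 carry 3
  8×13+3 = 107 → write B carry 6
  1×13+6 = 19 → write 3 carry 1
  D×13+1 = 170 → write A carry 10
  3×13+10 = 49 → write 1 carry 3
  0×13+3 = 3 → write 3
  1×13 = 13 → write D

0xD31A3B9B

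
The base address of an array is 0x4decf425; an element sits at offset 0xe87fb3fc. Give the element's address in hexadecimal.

0x1366ca821

Add column by column in base 16, right to left:
  5+c = 1 carry 1
  2+f+1 = 2 carry 1
  4+3+1 = 8
  f+b = a carry 1
  c+f+1 = c carry 1
  e+7+1 = 6 carry 1
  d+8+1 = 6 carry 1
  4+e+1 = 3 carry 1
  final carry 1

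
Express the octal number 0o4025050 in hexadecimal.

0x102a28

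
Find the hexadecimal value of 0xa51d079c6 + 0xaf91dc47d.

0x154aee3e43

Add column by column in base 16, right to left:
  6+d = 3 carry 1
  c+7+1 = 4 carry 1
  9+4+1 = e
  7+c = 3 carry 1
  0+d+1 = e
  d+1 = e
  1+9 = a
  5+f = 4 carry 1
  a+a+1 = 5 carry 1
  final carry 1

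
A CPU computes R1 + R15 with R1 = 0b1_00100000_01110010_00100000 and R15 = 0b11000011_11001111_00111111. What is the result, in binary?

0b1111001000100000101011111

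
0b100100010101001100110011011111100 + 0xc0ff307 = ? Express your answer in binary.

0b100101110101101100101101000000011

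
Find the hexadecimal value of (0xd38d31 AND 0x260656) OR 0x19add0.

0x1badd0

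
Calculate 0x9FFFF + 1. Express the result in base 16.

0xA0000

The trailing 4 digits are F (max in base 16), so adding 1 cascades: they roll to 0 and the next digit up increments.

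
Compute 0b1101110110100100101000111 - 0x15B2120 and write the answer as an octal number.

0b1101110110100100101000111 = 0o156644507 in octal.
0x15B2120 = 0o126620440 in octal.
Subtract column by column in base 8:
  7-0 → 7
  0-4 → 4 (borrow)
  5-4-1 → 0
  4-0 → 4
  4-2 → 2
  6-6 → 0
  6-6 → 0
  5-2 → 3
  1-1 → 0

0o30024047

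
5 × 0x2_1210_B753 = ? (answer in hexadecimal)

Multiply each base-16 digit by 5, carrying:
  3×5 = 15 → write F
  5×5 = 25 → write 9 carry 1
  7×5+1 = 36 → write 4 carry 2
  B×5+2 = 57 → write 9 carry 3
  0×5+3 = 3 → write 3
  1×5 = 5 → write 5
  2×5 = 10 → write A
  1×5 = 5 → write 5
  2×5 = 10 → write A

0xA5A53949F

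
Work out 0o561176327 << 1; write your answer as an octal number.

0o1342374656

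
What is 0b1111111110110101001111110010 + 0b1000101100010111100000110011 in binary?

0b11000101011001100110000100101

Add column by column in base 2, right to left:
  0+1 = 1
  1+1 = 0 carry 1
  0+0+1 = 1
  0+0 = 0
  1+1 = 0 carry 1
  1+1+1 = 1 carry 1
  1+0+1 = 0 carry 1
  1+0+1 = 0 carry 1
  1+0+1 = 0 carry 1
  1+0+1 = 0 carry 1
  0+0+1 = 1
  0+1 = 1
  1+1 = 0 carry 1
  0+1+1 = 0 carry 1
  1+1+1 = 1 carry 1
  0+0+1 = 1
  1+1 = 0 carry 1
  1+0+1 = 0 carry 1
  0+0+1 = 1
  1+0 = 1
  1+1 = 0 carry 1
  1+1+1 = 1 carry 1
  1+0+1 = 0 carry 1
  1+1+1 = 1 carry 1
  1+0+1 = 0 carry 1
  1+0+1 = 0 carry 1
  1+0+1 = 0 carry 1
  1+1+1 = 1 carry 1
  final carry 1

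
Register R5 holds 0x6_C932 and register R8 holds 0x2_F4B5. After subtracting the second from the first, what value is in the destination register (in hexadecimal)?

0x3D47D

Subtract column by column in base 16:
  2-5 → D (borrow)
  3-B-1 → 7 (borrow)
  9-4-1 → 4
  C-F → D (borrow)
  6-2-1 → 3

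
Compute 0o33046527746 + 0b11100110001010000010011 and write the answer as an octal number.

0b11100110001010000010011 = 0o34612023 in octal.
Add column by column in base 8, right to left:
  6+3 = 1 carry 1
  4+2+1 = 7
  7+0 = 7
  7+2 = 1 carry 1
  2+1+1 = 4
  5+6 = 3 carry 1
  6+4+1 = 3 carry 1
  4+3+1 = 0 carry 1
  0+0+1 = 1
  3+0 = 3
  3+0 = 3

0o33103341771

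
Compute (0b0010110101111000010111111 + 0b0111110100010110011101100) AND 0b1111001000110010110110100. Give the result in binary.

0b1010001000000010110100000

Add column by column in base 2, right to left:
  1+0 = 1
  1+0 = 1
  1+1 = 0 carry 1
  1+1+1 = 1 carry 1
  1+0+1 = 0 carry 1
  1+1+1 = 1 carry 1
  0+1+1 = 0 carry 1
  1+1+1 = 1 carry 1
  0+0+1 = 1
  0+0 = 0
  0+1 = 1
  0+1 = 1
  1+0 = 1
  1+1 = 0 carry 1
  1+0+1 = 0 carry 1
  1+0+1 = 0 carry 1
  0+0+1 = 1
  1+1 = 0 carry 1
  0+0+1 = 1
  1+1 = 0 carry 1
  1+1+1 = 1 carry 1
  0+1+1 = 0 carry 1
  1+1+1 = 1 carry 1
  0+1+1 = 0 carry 1
  final carry 1
Sum = 0b1010101010001110110101011; now AND with 0b1111001000110010110110100:
  1010101010001110110101011
& 1111001000110010110110100
= 1010001000000010110100000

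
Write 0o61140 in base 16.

Each octal digit is 3 bits: 6=110 1=001 1=001 4=100 0=000.
Group the bits into nibbles: 0110 0010 0110 0000 → 6260.

0x6260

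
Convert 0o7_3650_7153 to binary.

0b111011110101000111001101011

Each octal digit is 3 bits: 7=111 3=011 6=110 5=101 0=000 7=111 1=001 5=101 3=011.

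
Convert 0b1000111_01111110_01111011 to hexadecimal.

0x477E7B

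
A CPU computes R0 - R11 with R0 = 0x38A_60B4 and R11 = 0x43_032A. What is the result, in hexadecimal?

Subtract column by column in base 16:
  4-A → A (borrow)
  B-2-1 → 8
  0-3 → D (borrow)
  6-0-1 → 5
  A-3 → 7
  8-4 → 4
  3-0 → 3

0x3475D8A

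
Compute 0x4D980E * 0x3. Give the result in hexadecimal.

Multiply each base-16 digit by 3, carrying:
  E×3 = 42 → write A carry 2
  0×3+2 = 2 → write 2
  8×3 = 24 → write 8 carry 1
  9×3+1 = 28 → write C carry 1
  D×3+1 = 40 → write 8 carry 2
  4×3+2 = 14 → write E

0xE8C82A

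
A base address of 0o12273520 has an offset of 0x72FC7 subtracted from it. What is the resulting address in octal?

0x72FC7 = 0o1627707 in octal.
Subtract column by column in base 8:
  0-7 → 1 (borrow)
  2-0-1 → 1
  5-7 → 6 (borrow)
  3-7-1 → 3 (borrow)
  7-2-1 → 4
  2-6 → 4 (borrow)
  2-1-1 → 0
  1-0 → 1

0o10443611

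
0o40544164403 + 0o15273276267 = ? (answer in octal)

0o56037462672

Add column by column in base 8, right to left:
  3+7 = 2 carry 1
  0+6+1 = 7
  4+2 = 6
  4+6 = 2 carry 1
  6+7+1 = 6 carry 1
  1+2+1 = 4
  4+3 = 7
  4+7 = 3 carry 1
  5+2+1 = 0 carry 1
  0+5+1 = 6
  4+1 = 5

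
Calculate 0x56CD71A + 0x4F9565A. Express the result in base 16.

0xA662D74

Add column by column in base 16, right to left:
  A+A = 4 carry 1
  1+5+1 = 7
  7+6 = D
  D+5 = 2 carry 1
  C+9+1 = 6 carry 1
  6+F+1 = 6 carry 1
  5+4+1 = A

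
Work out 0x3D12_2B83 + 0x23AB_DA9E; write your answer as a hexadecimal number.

0x60BE0621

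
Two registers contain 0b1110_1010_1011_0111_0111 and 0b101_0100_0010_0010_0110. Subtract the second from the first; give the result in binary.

0b10010110100101010001

Subtract column by column in base 2:
  1-0 → 1
  1-1 → 0
  1-1 → 0
  0-0 → 0
  1-0 → 1
  1-1 → 0
  1-0 → 1
  0-0 → 0
  1-0 → 1
  1-1 → 0
  0-0 → 0
  1-0 → 1
  0-0 → 0
  1-0 → 1
  0-1 → 1 (borrow)
  1-0-1 → 0
  0-1 → 1 (borrow)
  1-0-1 → 0
  1-1 → 0
  1-0 → 1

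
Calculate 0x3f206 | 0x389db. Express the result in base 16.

OR each hex digit independently (no carries):
  3|3=3, f|8=f, 2|9=b, 0|d=d, 6|b=f

0x3fbdf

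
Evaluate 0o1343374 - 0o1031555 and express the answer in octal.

0o311617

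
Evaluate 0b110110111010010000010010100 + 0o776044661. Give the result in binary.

0b1110110101010110101001000101

0o776044661 = 0b111111110000100100110110001 in binary.
Add column by column in base 2, right to left:
  0+1 = 1
  0+0 = 0
  1+0 = 1
  0+0 = 0
  1+1 = 0 carry 1
  0+1+1 = 0 carry 1
  0+0+1 = 1
  1+1 = 0 carry 1
  0+1+1 = 0 carry 1
  0+0+1 = 1
  0+0 = 0
  0+1 = 1
  0+0 = 0
  1+0 = 1
  0+1 = 1
  0+0 = 0
  1+0 = 1
  0+0 = 0
  1+0 = 1
  1+1 = 0 carry 1
  1+1+1 = 1 carry 1
  0+1+1 = 0 carry 1
  1+1+1 = 1 carry 1
  1+1+1 = 1 carry 1
  0+1+1 = 0 carry 1
  1+1+1 = 1 carry 1
  1+1+1 = 1 carry 1
  final carry 1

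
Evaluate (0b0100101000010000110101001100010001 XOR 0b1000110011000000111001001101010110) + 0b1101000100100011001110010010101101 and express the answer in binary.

First 0b0100101000010000110101001100010001 XOR 0b1000110011000000111001001101010110 = 0b1100011011010000001100000001000111.
Add column by column in base 2, right to left:
  1+1 = 0 carry 1
  1+0+1 = 0 carry 1
  1+1+1 = 1 carry 1
  0+1+1 = 0 carry 1
  0+0+1 = 1
  0+1 = 1
  1+0 = 1
  0+1 = 1
  0+0 = 0
  0+0 = 0
  0+1 = 1
  0+0 = 0
  0+0 = 0
  0+1 = 1
  1+1 = 0 carry 1
  1+1+1 = 1 carry 1
  0+0+1 = 1
  0+0 = 0
  0+1 = 1
  0+1 = 1
  0+0 = 0
  0+0 = 0
  1+0 = 1
  0+1 = 1
  1+0 = 1
  1+0 = 1
  0+1 = 1
  1+0 = 1
  1+0 = 1
  0+0 = 0
  0+1 = 1
  0+0 = 0
  1+1 = 0 carry 1
  1+1+1 = 1 carry 1
  final carry 1

0b11001011111110011011010010011110100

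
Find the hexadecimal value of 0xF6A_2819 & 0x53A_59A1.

0x52A0801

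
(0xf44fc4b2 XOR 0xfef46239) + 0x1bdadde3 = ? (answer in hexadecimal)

0x2696846e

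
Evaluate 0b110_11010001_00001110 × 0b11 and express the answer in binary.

0b101000111001100101010

Multiply each base-2 digit by 3, carrying:
  0×3 = 0 → write 0
  1×3 = 3 → write 1 carry 1
  1×3+1 = 4 → write 0 carry 2
  1×3+2 = 5 → write 1 carry 2
  0×3+2 = 2 → write 0 carry 1
  0×3+1 = 1 → write 1
  0×3 = 0 → write 0
  0×3 = 0 → write 0
  1×3 = 3 → write 1 carry 1
  0×3+1 = 1 → write 1
  0×3 = 0 → write 0
  0×3 = 0 → write 0
  1×3 = 3 → write 1 carry 1
  0×3+1 = 1 → write 1
  1×3 = 3 → write 1 carry 1
  1×3+1 = 4 → write 0 carry 2
  0×3+2 = 2 → write 0 carry 1
  1×3+1 = 4 → write 0 carry 2
  1×3+2 = 5 → write 1 carry 2
  remaining carry: 10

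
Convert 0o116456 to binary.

0b1001110100101110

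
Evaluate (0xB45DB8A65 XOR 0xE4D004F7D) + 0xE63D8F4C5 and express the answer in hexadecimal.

First 0xB45DB8A65 XOR 0xE4D004F7D = 0x508DBC518.
Add column by column in base 16, right to left:
  8+5 = D
  1+C = D
  5+4 = 9
  C+F = B carry 1
  B+8+1 = 4 carry 1
  D+D+1 = B carry 1
  8+3+1 = C
  0+6 = 6
  5+E = 3 carry 1
  final carry 1

0x136CB4B9DD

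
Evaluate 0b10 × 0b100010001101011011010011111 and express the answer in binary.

Multiply each base-2 digit by 2, carrying:
  1×2 = 2 → write 0 carry 1
  1×2+1 = 3 → write 1 carry 1
  1×2+1 = 3 → write 1 carry 1
  1×2+1 = 3 → write 1 carry 1
  1×2+1 = 3 → write 1 carry 1
  0×2+1 = 1 → write 1
  0×2 = 0 → write 0
  1×2 = 2 → write 0 carry 1
  0×2+1 = 1 → write 1
  1×2 = 2 → write 0 carry 1
  1×2+1 = 3 → write 1 carry 1
  0×2+1 = 1 → write 1
  1×2 = 2 → write 0 carry 1
  1×2+1 = 3 → write 1 carry 1
  0×2+1 = 1 → write 1
  1×2 = 2 → write 0 carry 1
  0×2+1 = 1 → write 1
  1×2 = 2 → write 0 carry 1
  1×2+1 = 3 → write 1 carry 1
  0×2+1 = 1 → write 1
  0×2 = 0 → write 0
  0×2 = 0 → write 0
  1×2 = 2 → write 0 carry 1
  0×2+1 = 1 → write 1
  0×2 = 0 → write 0
  0×2 = 0 → write 0
  1×2 = 2 → write 0 carry 1
  remaining carry: 1

0b1000100011010110110100111110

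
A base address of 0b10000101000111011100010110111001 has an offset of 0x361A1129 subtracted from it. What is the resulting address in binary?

0b1001111000000111011010010010000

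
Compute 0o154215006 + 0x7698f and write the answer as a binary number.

0b1101110001000001110010101

0o154215006 = 0b1101100010001101000000110 in binary.
0x7698f = 0b1110110100110001111 in binary.
Add column by column in base 2, right to left:
  0+1 = 1
  1+1 = 0 carry 1
  1+1+1 = 1 carry 1
  0+1+1 = 0 carry 1
  0+0+1 = 1
  0+0 = 0
  0+0 = 0
  0+1 = 1
  0+1 = 1
  1+0 = 1
  0+0 = 0
  1+1 = 0 carry 1
  1+0+1 = 0 carry 1
  0+1+1 = 0 carry 1
  0+1+1 = 0 carry 1
  0+0+1 = 1
  1+1 = 0 carry 1
  0+1+1 = 0 carry 1
  0+1+1 = 0 carry 1
  0+0+1 = 1
  1+0 = 1
  1+0 = 1
  0+0 = 0
  1+0 = 1
  1+0 = 1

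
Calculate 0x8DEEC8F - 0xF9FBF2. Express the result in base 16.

0x7E4F09D

Subtract column by column in base 16:
  F-2 → D
  8-F → 9 (borrow)
  C-B-1 → 0
  E-F → F (borrow)
  E-9-1 → 4
  D-F → E (borrow)
  8-0-1 → 7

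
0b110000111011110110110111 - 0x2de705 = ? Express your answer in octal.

0o45353262

0b110000111011110110110111 = 0o60736667 in octal.
0x2de705 = 0o13363405 in octal.
Subtract column by column in base 8:
  7-5 → 2
  6-0 → 6
  6-4 → 2
  6-3 → 3
  3-6 → 5 (borrow)
  7-3-1 → 3
  0-3 → 5 (borrow)
  6-1-1 → 4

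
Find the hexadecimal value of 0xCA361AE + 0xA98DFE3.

0x173C4191

Add column by column in base 16, right to left:
  E+3 = 1 carry 1
  A+E+1 = 9 carry 1
  1+F+1 = 1 carry 1
  6+D+1 = 4 carry 1
  3+8+1 = C
  A+9 = 3 carry 1
  C+A+1 = 7 carry 1
  final carry 1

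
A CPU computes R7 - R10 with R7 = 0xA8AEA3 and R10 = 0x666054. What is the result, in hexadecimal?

Subtract column by column in base 16:
  3-4 → F (borrow)
  A-5-1 → 4
  E-0 → E
  A-6 → 4
  8-6 → 2
  A-6 → 4

0x424E4F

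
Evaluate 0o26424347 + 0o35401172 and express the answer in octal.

0o64025541

Add column by column in base 8, right to left:
  7+2 = 1 carry 1
  4+7+1 = 4 carry 1
  3+1+1 = 5
  4+1 = 5
  2+0 = 2
  4+4 = 0 carry 1
  6+5+1 = 4 carry 1
  2+3+1 = 6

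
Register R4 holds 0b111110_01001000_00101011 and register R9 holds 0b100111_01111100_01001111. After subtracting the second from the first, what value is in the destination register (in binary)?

Subtract column by column in base 2:
  1-1 → 0
  1-1 → 0
  0-1 → 1 (borrow)
  1-1-1 → 1 (borrow)
  0-0-1 → 1 (borrow)
  1-0-1 → 0
  0-1 → 1 (borrow)
  0-0-1 → 1 (borrow)
  0-0-1 → 1 (borrow)
  0-0-1 → 1 (borrow)
  0-1-1 → 0 (borrow)
  1-1-1 → 1 (borrow)
  0-1-1 → 0 (borrow)
  0-1-1 → 0 (borrow)
  1-1-1 → 1 (borrow)
  0-0-1 → 1 (borrow)
  0-1-1 → 0 (borrow)
  1-1-1 → 1 (borrow)
  1-1-1 → 1 (borrow)
  1-0-1 → 0
  1-0 → 1
  1-1 → 0

0b101101100101111011100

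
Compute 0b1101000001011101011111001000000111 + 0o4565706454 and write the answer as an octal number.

0o154723277463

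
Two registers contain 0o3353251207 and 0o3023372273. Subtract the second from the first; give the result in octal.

0o327656714

Subtract column by column in base 8:
  7-3 → 4
  0-7 → 1 (borrow)
  2-2-1 → 7 (borrow)
  1-2-1 → 6 (borrow)
  5-7-1 → 5 (borrow)
  2-3-1 → 6 (borrow)
  3-3-1 → 7 (borrow)
  5-2-1 → 2
  3-0 → 3
  3-3 → 0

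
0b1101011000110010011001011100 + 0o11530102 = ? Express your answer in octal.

0o1542353236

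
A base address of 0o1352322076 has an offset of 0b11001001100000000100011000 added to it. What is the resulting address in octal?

0o1663722526

0b11001001100000000100011000 = 0o311400430 in octal.
Add column by column in base 8, right to left:
  6+0 = 6
  7+3 = 2 carry 1
  0+4+1 = 5
  2+0 = 2
  2+0 = 2
  3+4 = 7
  2+1 = 3
  5+1 = 6
  3+3 = 6
  1+0 = 1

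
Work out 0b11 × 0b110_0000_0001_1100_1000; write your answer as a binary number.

0b100100000010101011000

Multiply each base-2 digit by 3, carrying:
  0×3 = 0 → write 0
  0×3 = 0 → write 0
  0×3 = 0 → write 0
  1×3 = 3 → write 1 carry 1
  0×3+1 = 1 → write 1
  0×3 = 0 → write 0
  1×3 = 3 → write 1 carry 1
  1×3+1 = 4 → write 0 carry 2
  1×3+2 = 5 → write 1 carry 2
  0×3+2 = 2 → write 0 carry 1
  0×3+1 = 1 → write 1
  0×3 = 0 → write 0
  0×3 = 0 → write 0
  0×3 = 0 → write 0
  0×3 = 0 → write 0
  0×3 = 0 → write 0
  0×3 = 0 → write 0
  1×3 = 3 → write 1 carry 1
  1×3+1 = 4 → write 0 carry 2
  remaining carry: 10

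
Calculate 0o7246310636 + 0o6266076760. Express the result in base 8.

0o15534407616

Add column by column in base 8, right to left:
  6+0 = 6
  3+6 = 1 carry 1
  6+7+1 = 6 carry 1
  0+6+1 = 7
  1+7 = 0 carry 1
  3+0+1 = 4
  6+6 = 4 carry 1
  4+6+1 = 3 carry 1
  2+2+1 = 5
  7+6 = 5 carry 1
  final carry 1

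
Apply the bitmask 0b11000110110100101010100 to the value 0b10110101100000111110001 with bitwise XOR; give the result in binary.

0b01110011010100010100101

XOR bit by bit (1 where the bits differ):
  10110101100000111110001
^ 11000110110100101010100
= 01110011010100010100101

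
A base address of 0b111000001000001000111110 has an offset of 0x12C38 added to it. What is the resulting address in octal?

0o70327166

0b111000001000001000111110 = 0o70101076 in octal.
0x12C38 = 0o226070 in octal.
Add column by column in base 8, right to left:
  6+0 = 6
  7+7 = 6 carry 1
  0+0+1 = 1
  1+6 = 7
  0+2 = 2
  1+2 = 3
  0+0 = 0
  7+0 = 7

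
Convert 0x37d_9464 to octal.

0o337312144

Expand each hex digit to 4 bits: 3=0011 7=0111 d=1101 9=1001 4=0100 6=0110 4=0100.
Group the bits in threes: 011 011 111 011 001 010 001 100 100 → 337312144.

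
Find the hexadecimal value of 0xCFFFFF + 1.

0xD00000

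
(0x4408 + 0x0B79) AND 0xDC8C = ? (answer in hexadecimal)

0x4C80

Add column by column in base 16, right to left:
  8+9 = 1 carry 1
  0+7+1 = 8
  4+B = F
  4+0 = 4
Sum = 0x4F81; now AND with 0xDC8C:
  4&D=4, F&C=C, 8&8=8, 1&C=0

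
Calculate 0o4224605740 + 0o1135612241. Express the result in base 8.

0o5362420201

Add column by column in base 8, right to left:
  0+1 = 1
  4+4 = 0 carry 1
  7+2+1 = 2 carry 1
  5+2+1 = 0 carry 1
  0+1+1 = 2
  6+6 = 4 carry 1
  4+5+1 = 2 carry 1
  2+3+1 = 6
  2+1 = 3
  4+1 = 5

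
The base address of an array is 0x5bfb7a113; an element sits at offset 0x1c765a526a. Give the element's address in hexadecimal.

0x223611f37d

Add column by column in base 16, right to left:
  3+a = d
  1+6 = 7
  1+2 = 3
  a+5 = f
  7+a = 1 carry 1
  b+5+1 = 1 carry 1
  f+6+1 = 6 carry 1
  b+7+1 = 3 carry 1
  5+c+1 = 2 carry 1
  0+1+1 = 2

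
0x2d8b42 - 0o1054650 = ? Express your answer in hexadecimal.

0x29319a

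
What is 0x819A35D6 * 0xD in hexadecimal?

0x694D4BBDE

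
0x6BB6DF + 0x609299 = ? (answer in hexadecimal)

0xCC4978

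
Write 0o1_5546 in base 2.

0b1101101100110

Each octal digit is 3 bits: 1=001 5=101 5=101 4=100 6=110.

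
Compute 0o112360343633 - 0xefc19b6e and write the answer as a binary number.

0b101100100000000000010110000101101

0o112360343633 = 0b1001010011110000011100011110011011 in binary.
0xefc19b6e = 0b11101111110000011001101101101110 in binary.
Subtract column by column in base 2:
  1-0 → 1
  1-1 → 0
  0-1 → 1 (borrow)
  1-1-1 → 1 (borrow)
  1-0-1 → 0
  0-1 → 1 (borrow)
  0-1-1 → 0 (borrow)
  1-0-1 → 0
  1-1 → 0
  1-1 → 0
  1-0 → 1
  0-1 → 1 (borrow)
  0-1-1 → 0 (borrow)
  0-0-1 → 1 (borrow)
  1-0-1 → 0
  1-1 → 0
  1-1 → 0
  0-0 → 0
  0-0 → 0
  0-0 → 0
  0-0 → 0
  0-0 → 0
  1-1 → 0
  1-1 → 0
  1-1 → 0
  1-1 → 0
  0-1 → 1 (borrow)
  0-1-1 → 0 (borrow)
  1-0-1 → 0
  0-1 → 1 (borrow)
  1-1-1 → 1 (borrow)
  0-1-1 → 0 (borrow)
  0-0-1 → 1 (borrow)
  1-0-1 → 0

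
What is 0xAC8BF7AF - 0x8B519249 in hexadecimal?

0x213A6566

Subtract column by column in base 16:
  F-9 → 6
  A-4 → 6
  7-2 → 5
  F-9 → 6
  B-1 → A
  8-5 → 3
  C-B → 1
  A-8 → 2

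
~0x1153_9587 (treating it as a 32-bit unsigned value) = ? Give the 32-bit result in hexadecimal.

Each hex digit d becomes F−d:
  1→E, 1→E, 5→A, 3→C, 9→6, 5→A, 8→7, 7→8

0xEEAC6A78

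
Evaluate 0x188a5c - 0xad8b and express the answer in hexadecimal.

0x17dcd1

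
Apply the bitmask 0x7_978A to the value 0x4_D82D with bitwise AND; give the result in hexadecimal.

0x49008

AND each hex digit independently (no carries):
  4&7=4, D&9=9, 8&7=0, 2&8=0, D&A=8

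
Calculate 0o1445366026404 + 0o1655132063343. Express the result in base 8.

Add column by column in base 8, right to left:
  4+3 = 7
  0+4 = 4
  4+3 = 7
  6+3 = 1 carry 1
  2+6+1 = 1 carry 1
  0+0+1 = 1
  6+2 = 0 carry 1
  6+3+1 = 2 carry 1
  3+1+1 = 5
  5+5 = 2 carry 1
  4+5+1 = 2 carry 1
  4+6+1 = 3 carry 1
  1+1+1 = 3

0o3322520111747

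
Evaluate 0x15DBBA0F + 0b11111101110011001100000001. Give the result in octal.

0x15DBBA0F = 0o2566735017 in octal.
0b11111101110011001100000001 = 0o375631401 in octal.
Add column by column in base 8, right to left:
  7+1 = 0 carry 1
  1+0+1 = 2
  0+4 = 4
  5+1 = 6
  3+3 = 6
  7+6 = 5 carry 1
  6+5+1 = 4 carry 1
  6+7+1 = 6 carry 1
  5+3+1 = 1 carry 1
  2+0+1 = 3

0o3164566420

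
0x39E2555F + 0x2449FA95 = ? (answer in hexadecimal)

0x5E2C4FF4

Add column by column in base 16, right to left:
  F+5 = 4 carry 1
  5+9+1 = F
  5+A = F
  5+F = 4 carry 1
  2+9+1 = C
  E+4 = 2 carry 1
  9+4+1 = E
  3+2 = 5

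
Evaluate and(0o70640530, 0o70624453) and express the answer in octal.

AND each oct digit independently (no carries):
  7&7=7, 0&0=0, 6&6=6, 4&2=0, 0&4=0, 5&4=4, 3&5=1, 0&3=0

0o70600410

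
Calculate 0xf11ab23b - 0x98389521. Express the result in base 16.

Subtract column by column in base 16:
  b-1 → a
  3-2 → 1
  2-5 → d (borrow)
  b-9-1 → 1
  a-8 → 2
  1-3 → e (borrow)
  1-8-1 → 8 (borrow)
  f-9-1 → 5

0x58e21d1a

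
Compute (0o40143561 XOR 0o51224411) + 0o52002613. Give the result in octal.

0o63372003

First 0o40143561 XOR 0o51224411 = 0o11367170.
Add column by column in base 8, right to left:
  0+3 = 3
  7+1 = 0 carry 1
  1+6+1 = 0 carry 1
  7+2+1 = 2 carry 1
  6+0+1 = 7
  3+0 = 3
  1+2 = 3
  1+5 = 6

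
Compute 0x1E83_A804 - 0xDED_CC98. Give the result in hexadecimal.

0x1095DB6C

Subtract column by column in base 16:
  4-8 → C (borrow)
  0-9-1 → 6 (borrow)
  8-C-1 → B (borrow)
  A-C-1 → D (borrow)
  3-D-1 → 5 (borrow)
  8-E-1 → 9 (borrow)
  E-D-1 → 0
  1-0 → 1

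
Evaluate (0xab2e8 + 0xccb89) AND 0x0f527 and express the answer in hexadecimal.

0x7421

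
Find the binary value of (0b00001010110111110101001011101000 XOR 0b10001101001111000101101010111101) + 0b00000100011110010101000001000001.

0b10001100010111000101100010010110

First 0b00001010110111110101001011101000 XOR 0b10001101001111000101101010111101 = 0b10000111111000110000100001010101.
Add column by column in base 2, right to left:
  1+1 = 0 carry 1
  0+0+1 = 1
  1+0 = 1
  0+0 = 0
  1+0 = 1
  0+0 = 0
  1+1 = 0 carry 1
  0+0+1 = 1
  0+0 = 0
  0+0 = 0
  0+0 = 0
  1+0 = 1
  0+1 = 1
  0+0 = 0
  0+1 = 1
  0+0 = 0
  1+1 = 0 carry 1
  1+0+1 = 0 carry 1
  0+0+1 = 1
  0+1 = 1
  0+1 = 1
  1+1 = 0 carry 1
  1+1+1 = 1 carry 1
  1+0+1 = 0 carry 1
  1+0+1 = 0 carry 1
  1+0+1 = 0 carry 1
  1+1+1 = 1 carry 1
  0+0+1 = 1
  0+0 = 0
  0+0 = 0
  0+0 = 0
  1+0 = 1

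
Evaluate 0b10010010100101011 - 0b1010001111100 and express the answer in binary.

Subtract column by column in base 2:
  1-0 → 1
  1-0 → 1
  0-1 → 1 (borrow)
  1-1-1 → 1 (borrow)
  0-1-1 → 0 (borrow)
  1-1-1 → 1 (borrow)
  0-1-1 → 0 (borrow)
  0-0-1 → 1 (borrow)
  1-0-1 → 0
  0-0 → 0
  1-1 → 0
  0-0 → 0
  0-1 → 1 (borrow)
  1-0-1 → 0
  0-0 → 0
  0-0 → 0
  1-0 → 1

0b10001000010101111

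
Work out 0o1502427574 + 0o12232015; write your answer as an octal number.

Add column by column in base 8, right to left:
  4+5 = 1 carry 1
  7+1+1 = 1 carry 1
  5+0+1 = 6
  7+2 = 1 carry 1
  2+3+1 = 6
  4+2 = 6
  2+2 = 4
  0+1 = 1
  5+0 = 5
  1+0 = 1

0o1514661611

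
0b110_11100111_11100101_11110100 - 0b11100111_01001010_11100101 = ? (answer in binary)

Subtract column by column in base 2:
  0-1 → 1 (borrow)
  0-0-1 → 1 (borrow)
  1-1-1 → 1 (borrow)
  0-0-1 → 1 (borrow)
  1-0-1 → 0
  1-1 → 0
  1-1 → 0
  1-1 → 0
  1-0 → 1
  0-1 → 1 (borrow)
  1-0-1 → 0
  0-1 → 1 (borrow)
  0-0-1 → 1 (borrow)
  1-0-1 → 0
  1-1 → 0
  1-0 → 1
  1-1 → 0
  1-1 → 0
  1-1 → 0
  0-0 → 0
  0-0 → 0
  1-1 → 0
  1-1 → 0
  1-1 → 0
  0-0 → 0
  1-0 → 1
  1-0 → 1

0b110000000001001101100001111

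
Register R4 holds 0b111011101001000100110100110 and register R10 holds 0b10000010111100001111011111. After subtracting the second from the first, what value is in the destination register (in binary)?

Subtract column by column in base 2:
  0-1 → 1 (borrow)
  1-1-1 → 1 (borrow)
  1-1-1 → 1 (borrow)
  0-1-1 → 0 (borrow)
  0-1-1 → 0 (borrow)
  1-0-1 → 0
  0-1 → 1 (borrow)
  1-1-1 → 1 (borrow)
  1-1-1 → 1 (borrow)
  0-1-1 → 0 (borrow)
  0-0-1 → 1 (borrow)
  1-0-1 → 0
  0-0 → 0
  0-0 → 0
  0-1 → 1 (borrow)
  1-1-1 → 1 (borrow)
  0-1-1 → 0 (borrow)
  0-1-1 → 0 (borrow)
  1-0-1 → 0
  0-1 → 1 (borrow)
  1-0-1 → 0
  1-0 → 1
  1-0 → 1
  0-0 → 0
  1-0 → 1
  1-1 → 0
  1-0 → 1

0b101011010001100010111000111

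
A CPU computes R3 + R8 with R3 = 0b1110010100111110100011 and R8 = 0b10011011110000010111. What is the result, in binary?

0b10000110000101110111010

Add column by column in base 2, right to left:
  1+1 = 0 carry 1
  1+1+1 = 1 carry 1
  0+1+1 = 0 carry 1
  0+0+1 = 1
  0+1 = 1
  1+0 = 1
  0+0 = 0
  1+0 = 1
  1+0 = 1
  1+0 = 1
  1+1 = 0 carry 1
  1+1+1 = 1 carry 1
  0+1+1 = 0 carry 1
  0+1+1 = 0 carry 1
  1+0+1 = 0 carry 1
  0+1+1 = 0 carry 1
  1+1+1 = 1 carry 1
  0+0+1 = 1
  0+0 = 0
  1+1 = 0 carry 1
  1+0+1 = 0 carry 1
  1+0+1 = 0 carry 1
  final carry 1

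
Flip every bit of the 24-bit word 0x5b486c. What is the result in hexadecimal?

Each hex digit d becomes f−d:
  5→a, b→4, 4→b, 8→7, 6→9, c→3

0xa4b793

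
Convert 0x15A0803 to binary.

0b1010110100000100000000011

Expand each hex digit to 4 bits: 1=0001 5=0101 A=1010 0=0000 8=1000 0=0000 3=0011.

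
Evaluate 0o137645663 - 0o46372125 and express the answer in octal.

Subtract column by column in base 8:
  3-5 → 6 (borrow)
  6-2-1 → 3
  6-1 → 5
  5-2 → 3
  4-7 → 5 (borrow)
  6-3-1 → 2
  7-6 → 1
  3-4 → 7 (borrow)
  1-0-1 → 0

0o71253536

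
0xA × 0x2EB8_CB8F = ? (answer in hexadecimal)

0x1D337F396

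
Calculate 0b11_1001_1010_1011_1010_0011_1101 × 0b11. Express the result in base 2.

Multiply each base-2 digit by 3, carrying:
  1×3 = 3 → write 1 carry 1
  0×3+1 = 1 → write 1
  1×3 = 3 → write 1 carry 1
  1×3+1 = 4 → write 0 carry 2
  1×3+2 = 5 → write 1 carry 2
  1×3+2 = 5 → write 1 carry 2
  0×3+2 = 2 → write 0 carry 1
  0×3+1 = 1 → write 1
  0×3 = 0 → write 0
  1×3 = 3 → write 1 carry 1
  0×3+1 = 1 → write 1
  1×3 = 3 → write 1 carry 1
  1×3+1 = 4 → write 0 carry 2
  1×3+2 = 5 → write 1 carry 2
  0×3+2 = 2 → write 0 carry 1
  1×3+1 = 4 → write 0 carry 2
  0×3+2 = 2 → write 0 carry 1
  1×3+1 = 4 → write 0 carry 2
  0×3+2 = 2 → write 0 carry 1
  1×3+1 = 4 → write 0 carry 2
  1×3+2 = 5 → write 1 carry 2
  0×3+2 = 2 → write 0 carry 1
  0×3+1 = 1 → write 1
  1×3 = 3 → write 1 carry 1
  1×3+1 = 4 → write 0 carry 2
  1×3+2 = 5 → write 1 carry 2
  remaining carry: 10

0b1010110100000010111010110111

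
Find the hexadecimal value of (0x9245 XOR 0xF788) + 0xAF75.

0x11542

First 0x9245 XOR 0xF788 = 0x65CD.
Add column by column in base 16, right to left:
  D+5 = 2 carry 1
  C+7+1 = 4 carry 1
  5+F+1 = 5 carry 1
  6+A+1 = 1 carry 1
  final carry 1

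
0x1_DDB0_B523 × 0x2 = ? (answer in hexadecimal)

Multiply each base-16 digit by 2, carrying:
  3×2 = 6 → write 6
  2×2 = 4 → write 4
  5×2 = 10 → write A
  B×2 = 22 → write 6 carry 1
  0×2+1 = 1 → write 1
  B×2 = 22 → write 6 carry 1
  D×2+1 = 27 → write B carry 1
  D×2+1 = 27 → write B carry 1
  1×2+1 = 3 → write 3

0x3BB616A46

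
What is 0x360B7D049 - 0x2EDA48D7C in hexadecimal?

0x731342CD

Subtract column by column in base 16:
  9-C → D (borrow)
  4-7-1 → C (borrow)
  0-D-1 → 2 (borrow)
  D-8-1 → 4
  7-4 → 3
  B-A → 1
  0-D → 3 (borrow)
  6-E-1 → 7 (borrow)
  3-2-1 → 0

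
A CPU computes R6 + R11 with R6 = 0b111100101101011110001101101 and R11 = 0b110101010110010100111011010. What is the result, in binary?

0b1110010000011110011001000111

Add column by column in base 2, right to left:
  1+0 = 1
  0+1 = 1
  1+0 = 1
  1+1 = 0 carry 1
  0+1+1 = 0 carry 1
  1+0+1 = 0 carry 1
  1+1+1 = 1 carry 1
  0+1+1 = 0 carry 1
  0+1+1 = 0 carry 1
  0+0+1 = 1
  1+0 = 1
  1+1 = 0 carry 1
  1+0+1 = 0 carry 1
  1+1+1 = 1 carry 1
  0+0+1 = 1
  1+0 = 1
  0+1 = 1
  1+1 = 0 carry 1
  1+0+1 = 0 carry 1
  0+1+1 = 0 carry 1
  1+0+1 = 0 carry 1
  0+1+1 = 0 carry 1
  0+0+1 = 1
  1+1 = 0 carry 1
  1+0+1 = 0 carry 1
  1+1+1 = 1 carry 1
  1+1+1 = 1 carry 1
  final carry 1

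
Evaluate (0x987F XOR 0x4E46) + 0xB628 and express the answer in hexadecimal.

First 0x987F XOR 0x4E46 = 0xD639.
Add column by column in base 16, right to left:
  9+8 = 1 carry 1
  3+2+1 = 6
  6+6 = C
  D+B = 8 carry 1
  final carry 1

0x18C61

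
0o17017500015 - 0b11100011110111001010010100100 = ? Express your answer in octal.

0b11100011110111001010010100100 = 0o3436712244 in octal.
Subtract column by column in base 8:
  5-4 → 1
  1-4 → 5 (borrow)
  0-2-1 → 5 (borrow)
  0-2-1 → 5 (borrow)
  0-1-1 → 6 (borrow)
  5-7-1 → 5 (borrow)
  7-6-1 → 0
  1-3 → 6 (borrow)
  0-4-1 → 3 (borrow)
  7-3-1 → 3
  1-0 → 1

0o13360565551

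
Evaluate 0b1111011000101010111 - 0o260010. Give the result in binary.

0o260010 = 0b10110000000001000 in binary.
Subtract column by column in base 2:
  1-0 → 1
  1-0 → 1
  1-0 → 1
  0-1 → 1 (borrow)
  1-0-1 → 0
  0-0 → 0
  1-0 → 1
  0-0 → 0
  1-0 → 1
  0-0 → 0
  0-0 → 0
  0-0 → 0
  1-0 → 1
  1-1 → 0
  0-1 → 1 (borrow)
  1-0-1 → 0
  1-1 → 0
  1-0 → 1
  1-0 → 1

0b1100101000101001111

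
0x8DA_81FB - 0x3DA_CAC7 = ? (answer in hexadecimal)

0x4FFB734

Subtract column by column in base 16:
  B-7 → 4
  F-C → 3
  1-A → 7 (borrow)
  8-C-1 → B (borrow)
  A-A-1 → F (borrow)
  D-D-1 → F (borrow)
  8-3-1 → 4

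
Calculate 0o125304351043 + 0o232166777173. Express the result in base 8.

0o357473350236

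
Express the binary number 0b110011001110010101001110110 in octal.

0o631625166

Group the bits in threes: 110 011 001 110 010 101 001 110 110 → 631625166.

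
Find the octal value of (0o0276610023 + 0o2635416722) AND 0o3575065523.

0o3134024501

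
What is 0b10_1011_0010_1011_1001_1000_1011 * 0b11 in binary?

0b1000000110000010110010100001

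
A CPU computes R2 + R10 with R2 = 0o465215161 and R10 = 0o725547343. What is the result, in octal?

Add column by column in base 8, right to left:
  1+3 = 4
  6+4 = 2 carry 1
  1+3+1 = 5
  5+7 = 4 carry 1
  1+4+1 = 6
  2+5 = 7
  5+5 = 2 carry 1
  6+2+1 = 1 carry 1
  4+7+1 = 4 carry 1
  final carry 1

0o1412764524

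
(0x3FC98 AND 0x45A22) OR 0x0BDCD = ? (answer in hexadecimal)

0xFDCD

0x3FC98 AND 0x45A22 = 0x05800.
Then OR with 0x0BDCD.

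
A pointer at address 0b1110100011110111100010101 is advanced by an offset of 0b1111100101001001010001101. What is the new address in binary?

Add column by column in base 2, right to left:
  1+1 = 0 carry 1
  0+0+1 = 1
  1+1 = 0 carry 1
  0+1+1 = 0 carry 1
  1+0+1 = 0 carry 1
  0+0+1 = 1
  0+0 = 0
  0+1 = 1
  1+0 = 1
  1+1 = 0 carry 1
  1+0+1 = 0 carry 1
  1+0+1 = 0 carry 1
  0+1+1 = 0 carry 1
  1+0+1 = 0 carry 1
  1+0+1 = 0 carry 1
  1+1+1 = 1 carry 1
  1+0+1 = 0 carry 1
  0+1+1 = 0 carry 1
  0+0+1 = 1
  0+0 = 0
  1+1 = 0 carry 1
  0+1+1 = 0 carry 1
  1+1+1 = 1 carry 1
  1+1+1 = 1 carry 1
  1+1+1 = 1 carry 1
  final carry 1

0b11110001001000000110100010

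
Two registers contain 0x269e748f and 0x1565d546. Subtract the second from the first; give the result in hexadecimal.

0x11389f49

Subtract column by column in base 16:
  f-6 → 9
  8-4 → 4
  4-5 → f (borrow)
  7-d-1 → 9 (borrow)
  e-5-1 → 8
  9-6 → 3
  6-5 → 1
  2-1 → 1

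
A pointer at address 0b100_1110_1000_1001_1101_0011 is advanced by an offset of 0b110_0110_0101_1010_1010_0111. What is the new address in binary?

Add column by column in base 2, right to left:
  1+1 = 0 carry 1
  1+1+1 = 1 carry 1
  0+1+1 = 0 carry 1
  0+0+1 = 1
  1+0 = 1
  0+1 = 1
  1+0 = 1
  1+1 = 0 carry 1
  1+0+1 = 0 carry 1
  0+1+1 = 0 carry 1
  0+0+1 = 1
  1+1 = 0 carry 1
  0+1+1 = 0 carry 1
  0+0+1 = 1
  0+1 = 1
  1+0 = 1
  0+0 = 0
  1+1 = 0 carry 1
  1+1+1 = 1 carry 1
  1+0+1 = 0 carry 1
  0+0+1 = 1
  0+1 = 1
  1+1 = 0 carry 1
  final carry 1

0b101101001110010001111010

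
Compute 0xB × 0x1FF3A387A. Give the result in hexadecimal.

0x15F7806D3E

Multiply each base-16 digit by 11, carrying:
  A×11 = 110 → write E carry 6
  7×11+6 = 83 → write 3 carry 5
  8×11+5 = 93 → write D carry 5
  3×11+5 = 38 → write 6 carry 2
  A×11+2 = 112 → write 0 carry 7
  3×11+7 = 40 → write 8 carry 2
  F×11+2 = 167 → write 7 carry 10
  F×11+10 = 175 → write F carry 10
  1×11+10 = 21 → write 5 carry 1
  remaining carry: 1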